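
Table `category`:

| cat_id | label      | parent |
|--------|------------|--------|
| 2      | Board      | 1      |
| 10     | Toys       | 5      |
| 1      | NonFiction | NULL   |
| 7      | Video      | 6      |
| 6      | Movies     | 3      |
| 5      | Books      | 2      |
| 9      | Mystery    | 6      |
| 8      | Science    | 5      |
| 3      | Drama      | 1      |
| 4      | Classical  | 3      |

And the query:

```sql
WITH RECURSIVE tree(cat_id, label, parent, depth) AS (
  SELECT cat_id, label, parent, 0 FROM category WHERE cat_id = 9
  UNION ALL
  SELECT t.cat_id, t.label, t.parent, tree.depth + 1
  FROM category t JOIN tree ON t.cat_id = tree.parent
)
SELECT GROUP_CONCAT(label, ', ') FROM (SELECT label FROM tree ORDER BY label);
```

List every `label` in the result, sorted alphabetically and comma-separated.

Drama, Movies, Mystery, NonFiction

Base: cat_id=9 (Mystery), parent=6, depth 0.
Iteration 1: join on cat_id=6 -> Movies (id 6, parent=3, depth 1).
Iteration 2: join on cat_id=3 -> Drama (id 3, parent=1, depth 2).
Iteration 3: join on cat_id=1 -> NonFiction (id 1, parent=NULL, depth 3).
Iteration 4: parent is NULL; no match; recursion stops.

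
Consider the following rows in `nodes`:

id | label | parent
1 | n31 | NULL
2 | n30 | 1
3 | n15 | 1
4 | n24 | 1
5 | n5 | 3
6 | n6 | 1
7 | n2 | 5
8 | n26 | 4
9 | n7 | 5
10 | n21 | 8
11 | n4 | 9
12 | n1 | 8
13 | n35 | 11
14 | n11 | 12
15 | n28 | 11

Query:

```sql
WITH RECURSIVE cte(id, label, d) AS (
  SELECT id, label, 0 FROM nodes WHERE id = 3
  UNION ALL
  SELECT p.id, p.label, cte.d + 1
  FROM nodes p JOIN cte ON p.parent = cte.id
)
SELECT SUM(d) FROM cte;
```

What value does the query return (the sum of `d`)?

16

Base: id=3 (n15) at d 0.
Iteration 1: rows with parent in {3} -> n5 (id 5, d 1).
Iteration 2: rows with parent in {5} -> n2 (id 7, d 2), n7 (id 9, d 2).
Iteration 3: rows with parent in {7,9} -> n4 (id 11, d 3).
Iteration 4: rows with parent in {11} -> n35 (id 13, d 4), n28 (id 15, d 4).
Iteration 5: no rows with parent in {13,15}; recursion stops.
SUM(d) = 0 + 1 + 2 + 2 + 3 + 4 + 4 = 16.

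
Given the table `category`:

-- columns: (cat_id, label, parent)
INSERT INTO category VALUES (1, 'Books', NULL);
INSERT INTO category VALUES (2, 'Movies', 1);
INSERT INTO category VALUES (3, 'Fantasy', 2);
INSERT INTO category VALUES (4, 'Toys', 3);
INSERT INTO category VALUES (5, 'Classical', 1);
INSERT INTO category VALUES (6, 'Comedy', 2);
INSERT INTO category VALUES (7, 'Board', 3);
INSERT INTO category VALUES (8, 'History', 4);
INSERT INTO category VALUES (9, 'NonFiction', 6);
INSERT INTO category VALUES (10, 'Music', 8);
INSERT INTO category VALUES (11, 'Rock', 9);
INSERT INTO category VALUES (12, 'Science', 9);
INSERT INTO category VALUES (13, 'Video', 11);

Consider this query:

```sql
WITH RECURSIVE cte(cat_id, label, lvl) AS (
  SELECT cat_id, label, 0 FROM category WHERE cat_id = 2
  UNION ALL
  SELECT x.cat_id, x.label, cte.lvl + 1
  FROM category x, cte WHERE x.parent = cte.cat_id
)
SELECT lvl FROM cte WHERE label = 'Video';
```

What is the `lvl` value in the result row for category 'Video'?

Base: cat_id=2 (Movies) at lvl 0.
Iteration 1: rows with parent in {2} -> Fantasy (id 3, lvl 1), Comedy (id 6, lvl 1).
Iteration 2: rows with parent in {3,6} -> Toys (id 4, lvl 2), Board (id 7, lvl 2), NonFiction (id 9, lvl 2).
Iteration 3: rows with parent in {4,7,9} -> History (id 8, lvl 3), Rock (id 11, lvl 3), Science (id 12, lvl 3).
Iteration 4: rows with parent in {8,11,12} -> Music (id 10, lvl 4), Video (id 13, lvl 4).
Iteration 5: no rows with parent in {10,13}; recursion stops.

4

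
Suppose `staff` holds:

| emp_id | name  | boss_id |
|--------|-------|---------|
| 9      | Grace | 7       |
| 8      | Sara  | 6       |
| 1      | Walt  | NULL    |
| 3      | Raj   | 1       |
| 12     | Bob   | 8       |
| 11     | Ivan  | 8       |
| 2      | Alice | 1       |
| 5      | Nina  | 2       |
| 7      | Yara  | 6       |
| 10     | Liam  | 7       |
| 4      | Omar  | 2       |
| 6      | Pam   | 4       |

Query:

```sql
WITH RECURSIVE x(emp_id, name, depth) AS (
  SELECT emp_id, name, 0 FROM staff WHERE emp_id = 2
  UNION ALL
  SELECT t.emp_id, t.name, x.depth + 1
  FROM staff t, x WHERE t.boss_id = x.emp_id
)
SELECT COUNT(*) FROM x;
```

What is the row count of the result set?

10

Base: emp_id=2 (Alice) at depth 0.
Iteration 1: rows with boss_id in {2} -> Omar (id 4, depth 1), Nina (id 5, depth 1).
Iteration 2: rows with boss_id in {4,5} -> Pam (id 6, depth 2).
Iteration 3: rows with boss_id in {6} -> Yara (id 7, depth 3), Sara (id 8, depth 3).
Iteration 4: rows with boss_id in {7,8} -> Grace (id 9, depth 4), Liam (id 10, depth 4), Ivan (id 11, depth 4), Bob (id 12, depth 4).
Iteration 5: no rows with boss_id in {9,10,11,12}; recursion stops.
Total rows emitted: 10.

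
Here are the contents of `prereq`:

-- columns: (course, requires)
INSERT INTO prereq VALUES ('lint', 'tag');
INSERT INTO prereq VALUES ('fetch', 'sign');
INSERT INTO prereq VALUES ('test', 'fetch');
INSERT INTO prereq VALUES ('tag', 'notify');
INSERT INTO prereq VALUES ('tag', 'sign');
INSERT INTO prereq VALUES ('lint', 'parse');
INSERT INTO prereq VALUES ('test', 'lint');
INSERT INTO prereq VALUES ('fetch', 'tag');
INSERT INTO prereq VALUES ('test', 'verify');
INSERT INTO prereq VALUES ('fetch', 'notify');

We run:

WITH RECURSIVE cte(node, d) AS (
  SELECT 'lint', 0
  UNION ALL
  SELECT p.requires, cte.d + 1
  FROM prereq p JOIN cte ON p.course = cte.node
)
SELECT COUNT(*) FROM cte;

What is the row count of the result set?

Base: (lint, d=0).
Iteration 1: edges from {lint} -> (parse, d=1), (tag, d=1).
Iteration 2: edges from {parse,tag} -> (notify, d=2), (sign, d=2).
Iteration 3: no outgoing edges from {notify,sign}; recursion stops.
Total rows emitted: 5.

5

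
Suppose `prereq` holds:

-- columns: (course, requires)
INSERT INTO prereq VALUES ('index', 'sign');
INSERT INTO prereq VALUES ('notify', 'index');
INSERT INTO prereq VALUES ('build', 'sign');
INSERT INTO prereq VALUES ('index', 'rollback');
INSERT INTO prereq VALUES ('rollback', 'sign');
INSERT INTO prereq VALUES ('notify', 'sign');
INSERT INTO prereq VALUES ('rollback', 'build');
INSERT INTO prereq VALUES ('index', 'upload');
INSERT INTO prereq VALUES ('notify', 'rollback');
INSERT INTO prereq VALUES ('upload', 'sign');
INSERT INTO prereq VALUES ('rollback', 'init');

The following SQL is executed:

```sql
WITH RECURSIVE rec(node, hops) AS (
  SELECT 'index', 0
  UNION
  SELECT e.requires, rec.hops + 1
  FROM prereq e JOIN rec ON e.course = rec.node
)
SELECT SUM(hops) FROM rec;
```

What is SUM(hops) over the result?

12

Base: (index, hops=0).
Iteration 1: edges from {index} -> (rollback, hops=1), (sign, hops=1), (upload, hops=1).
Iteration 2: edges from {rollback,sign,upload} -> (build, hops=2), (init, hops=2), (sign, hops=2). [UNION drops 1 duplicate row(s)]
Iteration 3: edges from {build,init,sign} -> (sign, hops=3).
Iteration 4: no outgoing edges from {sign}; recursion stops.
SUM(hops) = 0 + 1 + 1 + 1 + 2 + 2 + 2 + 3 = 12.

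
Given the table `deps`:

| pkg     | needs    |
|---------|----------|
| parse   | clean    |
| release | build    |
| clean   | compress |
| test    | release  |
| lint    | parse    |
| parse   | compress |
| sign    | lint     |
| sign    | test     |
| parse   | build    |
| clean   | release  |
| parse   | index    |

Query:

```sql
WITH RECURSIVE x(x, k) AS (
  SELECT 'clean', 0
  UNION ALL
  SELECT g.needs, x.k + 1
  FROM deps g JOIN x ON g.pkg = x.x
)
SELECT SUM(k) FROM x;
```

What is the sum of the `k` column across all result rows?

Base: (clean, k=0).
Iteration 1: edges from {clean} -> (compress, k=1), (release, k=1).
Iteration 2: edges from {compress,release} -> (build, k=2).
Iteration 3: no outgoing edges from {build}; recursion stops.
SUM(k) = 0 + 1 + 1 + 2 = 4.

4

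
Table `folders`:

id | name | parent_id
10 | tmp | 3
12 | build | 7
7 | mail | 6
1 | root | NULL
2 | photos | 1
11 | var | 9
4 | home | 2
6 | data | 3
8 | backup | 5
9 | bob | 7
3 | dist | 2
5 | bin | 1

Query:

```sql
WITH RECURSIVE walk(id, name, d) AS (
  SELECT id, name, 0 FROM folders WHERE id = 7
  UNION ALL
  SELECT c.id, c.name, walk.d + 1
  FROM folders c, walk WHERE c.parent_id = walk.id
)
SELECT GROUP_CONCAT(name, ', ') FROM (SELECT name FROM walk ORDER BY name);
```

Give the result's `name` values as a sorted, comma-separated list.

bob, build, mail, var

Base: id=7 (mail) at d 0.
Iteration 1: rows with parent_id in {7} -> bob (id 9, d 1), build (id 12, d 1).
Iteration 2: rows with parent_id in {9,12} -> var (id 11, d 2).
Iteration 3: no rows with parent_id in {11}; recursion stops.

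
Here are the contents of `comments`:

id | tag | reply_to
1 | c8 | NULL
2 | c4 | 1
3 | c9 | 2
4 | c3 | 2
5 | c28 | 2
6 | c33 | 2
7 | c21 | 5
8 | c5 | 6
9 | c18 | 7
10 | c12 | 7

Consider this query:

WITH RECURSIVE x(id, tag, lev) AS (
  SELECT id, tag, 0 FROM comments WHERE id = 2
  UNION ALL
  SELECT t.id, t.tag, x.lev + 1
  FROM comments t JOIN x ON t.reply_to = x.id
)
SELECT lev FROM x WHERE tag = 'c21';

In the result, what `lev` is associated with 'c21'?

Base: id=2 (c4) at lev 0.
Iteration 1: rows with reply_to in {2} -> c9 (id 3, lev 1), c3 (id 4, lev 1), c28 (id 5, lev 1), c33 (id 6, lev 1).
Iteration 2: rows with reply_to in {3,4,5,6} -> c21 (id 7, lev 2), c5 (id 8, lev 2).
Iteration 3: rows with reply_to in {7,8} -> c18 (id 9, lev 3), c12 (id 10, lev 3).
Iteration 4: no rows with reply_to in {9,10}; recursion stops.

2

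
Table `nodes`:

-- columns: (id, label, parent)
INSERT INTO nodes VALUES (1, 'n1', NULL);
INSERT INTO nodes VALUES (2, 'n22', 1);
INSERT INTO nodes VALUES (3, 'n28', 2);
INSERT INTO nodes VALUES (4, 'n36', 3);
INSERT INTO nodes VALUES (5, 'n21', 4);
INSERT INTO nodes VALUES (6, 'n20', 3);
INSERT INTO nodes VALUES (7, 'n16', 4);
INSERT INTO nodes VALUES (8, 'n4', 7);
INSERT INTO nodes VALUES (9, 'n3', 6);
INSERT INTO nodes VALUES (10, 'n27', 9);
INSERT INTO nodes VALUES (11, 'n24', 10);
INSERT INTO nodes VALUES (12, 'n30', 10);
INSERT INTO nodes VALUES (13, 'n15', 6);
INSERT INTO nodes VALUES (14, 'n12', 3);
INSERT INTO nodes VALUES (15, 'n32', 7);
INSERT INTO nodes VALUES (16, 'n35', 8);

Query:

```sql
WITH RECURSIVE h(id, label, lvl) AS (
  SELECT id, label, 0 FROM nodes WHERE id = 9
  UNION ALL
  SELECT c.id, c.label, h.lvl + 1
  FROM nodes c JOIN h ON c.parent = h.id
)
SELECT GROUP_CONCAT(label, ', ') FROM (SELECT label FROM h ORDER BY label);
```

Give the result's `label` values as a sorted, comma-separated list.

n24, n27, n3, n30

Base: id=9 (n3) at lvl 0.
Iteration 1: rows with parent in {9} -> n27 (id 10, lvl 1).
Iteration 2: rows with parent in {10} -> n24 (id 11, lvl 2), n30 (id 12, lvl 2).
Iteration 3: no rows with parent in {11,12}; recursion stops.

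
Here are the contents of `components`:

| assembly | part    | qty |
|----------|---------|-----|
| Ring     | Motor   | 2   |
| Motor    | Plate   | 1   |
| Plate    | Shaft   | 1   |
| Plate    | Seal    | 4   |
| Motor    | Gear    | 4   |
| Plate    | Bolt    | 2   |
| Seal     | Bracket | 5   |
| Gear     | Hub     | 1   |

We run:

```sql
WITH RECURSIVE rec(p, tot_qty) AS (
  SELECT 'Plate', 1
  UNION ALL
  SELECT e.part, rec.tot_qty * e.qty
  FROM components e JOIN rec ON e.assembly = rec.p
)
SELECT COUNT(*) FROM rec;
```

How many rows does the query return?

Base: (Plate, tot_qty=1).
Iteration 1: components of {Plate} -> Bolt = 1*2 = 2, Seal = 1*4 = 4, Shaft = 1*1 = 1.
Iteration 2: components of {Bolt,Seal,Shaft} -> Bracket = 4*5 = 20.
Iteration 3: no further components; recursion stops.
Total rows emitted: 5.

5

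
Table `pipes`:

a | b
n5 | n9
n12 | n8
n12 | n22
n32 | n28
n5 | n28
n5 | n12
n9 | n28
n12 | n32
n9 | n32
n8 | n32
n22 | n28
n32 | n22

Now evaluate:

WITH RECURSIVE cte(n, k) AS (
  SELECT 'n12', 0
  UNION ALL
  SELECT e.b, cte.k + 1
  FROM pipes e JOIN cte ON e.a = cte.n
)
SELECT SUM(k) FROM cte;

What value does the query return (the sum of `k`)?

Base: (n12, k=0).
Iteration 1: edges from {n12} -> (n22, k=1), (n32, k=1), (n8, k=1).
Iteration 2: edges from {n22,n32,n8} -> (n22, k=2), (n28, k=2) x2, (n32, k=2). [UNION ALL keeps all 4 new rows, including repeats]
Iteration 3: edges from {n22,n28,n32} -> (n22, k=3), (n28, k=3) x2. [UNION ALL keeps all 3 new rows, including repeats]
Iteration 4: edges from {n22,n28} -> (n28, k=4).
Iteration 5: no outgoing edges from {n28}; recursion stops.
SUM(k) = 0 + 1 + 1 + 1 + 2 + 2 + 2 + 2 + 3 + 3 + 3 + 4 = 24.

24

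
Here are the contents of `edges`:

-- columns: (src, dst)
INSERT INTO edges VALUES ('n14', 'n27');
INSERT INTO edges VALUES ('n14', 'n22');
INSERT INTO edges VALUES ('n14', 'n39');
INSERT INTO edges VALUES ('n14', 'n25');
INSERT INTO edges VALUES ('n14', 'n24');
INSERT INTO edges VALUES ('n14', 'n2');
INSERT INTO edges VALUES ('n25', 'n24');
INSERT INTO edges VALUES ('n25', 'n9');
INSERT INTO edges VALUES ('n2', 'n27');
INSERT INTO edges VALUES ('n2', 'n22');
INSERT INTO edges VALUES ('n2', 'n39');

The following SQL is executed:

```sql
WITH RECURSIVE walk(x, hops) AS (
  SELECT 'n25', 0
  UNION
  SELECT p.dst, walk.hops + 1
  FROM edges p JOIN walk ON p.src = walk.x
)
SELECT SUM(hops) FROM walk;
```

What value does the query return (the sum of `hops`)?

2

Base: (n25, hops=0).
Iteration 1: edges from {n25} -> (n24, hops=1), (n9, hops=1).
Iteration 2: no outgoing edges from {n24,n9}; recursion stops.
SUM(hops) = 0 + 1 + 1 = 2.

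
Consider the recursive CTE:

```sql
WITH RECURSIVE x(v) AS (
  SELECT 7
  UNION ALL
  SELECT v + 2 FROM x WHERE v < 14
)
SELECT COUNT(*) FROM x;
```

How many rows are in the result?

5

Base: v=7.
Iteration 1: 7 < 14 holds -> v = 7 + 2 = 9.
Iteration 2: 9 < 14 holds -> v = 9 + 2 = 11.
Iteration 3: 11 < 14 holds -> v = 11 + 2 = 13.
Iteration 4: 13 < 14 holds -> v = 13 + 2 = 15.
Iteration 5: 15 < 14 fails; recursion stops.
Total rows emitted: 5.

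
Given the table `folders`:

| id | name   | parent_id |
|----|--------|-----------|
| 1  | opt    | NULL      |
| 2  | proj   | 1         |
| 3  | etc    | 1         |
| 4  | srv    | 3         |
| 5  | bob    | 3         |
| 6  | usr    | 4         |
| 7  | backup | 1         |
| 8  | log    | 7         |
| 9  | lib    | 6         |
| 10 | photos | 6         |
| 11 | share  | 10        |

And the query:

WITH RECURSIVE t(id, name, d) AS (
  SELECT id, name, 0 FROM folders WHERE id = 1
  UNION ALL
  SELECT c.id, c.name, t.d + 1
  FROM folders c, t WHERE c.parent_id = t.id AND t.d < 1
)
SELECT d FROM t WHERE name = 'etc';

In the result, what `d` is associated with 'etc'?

1

Base: id=1 (opt) at d 0.
Iteration 1: rows with parent_id in {1} -> proj (id 2, d 1), etc (id 3, d 1), backup (id 7, d 1).
Iteration 2: d < 1 fails for all current rows; recursion stops.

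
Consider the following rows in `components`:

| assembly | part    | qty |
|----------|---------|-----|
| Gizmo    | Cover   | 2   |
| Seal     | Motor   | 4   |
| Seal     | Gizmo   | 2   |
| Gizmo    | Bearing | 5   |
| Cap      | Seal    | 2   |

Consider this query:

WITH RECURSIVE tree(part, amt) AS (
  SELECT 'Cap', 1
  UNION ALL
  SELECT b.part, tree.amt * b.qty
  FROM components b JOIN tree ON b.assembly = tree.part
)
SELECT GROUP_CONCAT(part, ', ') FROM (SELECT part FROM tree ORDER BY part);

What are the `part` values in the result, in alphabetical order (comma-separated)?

Bearing, Cap, Cover, Gizmo, Motor, Seal

Base: (Cap, amt=1).
Iteration 1: components of {Cap} -> Seal = 1*2 = 2.
Iteration 2: components of {Seal} -> Gizmo = 2*2 = 4, Motor = 2*4 = 8.
Iteration 3: components of {Gizmo,Motor} -> Bearing = 4*5 = 20, Cover = 4*2 = 8.
Iteration 4: no further components; recursion stops.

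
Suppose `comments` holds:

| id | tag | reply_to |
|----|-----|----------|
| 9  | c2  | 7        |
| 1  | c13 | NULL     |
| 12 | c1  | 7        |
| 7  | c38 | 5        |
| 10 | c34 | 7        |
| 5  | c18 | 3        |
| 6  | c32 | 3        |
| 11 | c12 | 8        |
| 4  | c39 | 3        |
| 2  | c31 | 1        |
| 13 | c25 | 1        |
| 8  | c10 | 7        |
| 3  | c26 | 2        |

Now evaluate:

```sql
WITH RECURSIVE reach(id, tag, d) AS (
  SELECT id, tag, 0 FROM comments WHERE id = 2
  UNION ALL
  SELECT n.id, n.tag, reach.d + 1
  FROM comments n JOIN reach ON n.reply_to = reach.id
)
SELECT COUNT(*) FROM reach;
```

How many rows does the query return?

Base: id=2 (c31) at d 0.
Iteration 1: rows with reply_to in {2} -> c26 (id 3, d 1).
Iteration 2: rows with reply_to in {3} -> c39 (id 4, d 2), c18 (id 5, d 2), c32 (id 6, d 2).
Iteration 3: rows with reply_to in {4,5,6} -> c38 (id 7, d 3).
Iteration 4: rows with reply_to in {7} -> c10 (id 8, d 4), c2 (id 9, d 4), c34 (id 10, d 4), c1 (id 12, d 4).
Iteration 5: rows with reply_to in {8,9,10,12} -> c12 (id 11, d 5).
Iteration 6: no rows with reply_to in {11}; recursion stops.
Total rows emitted: 11.

11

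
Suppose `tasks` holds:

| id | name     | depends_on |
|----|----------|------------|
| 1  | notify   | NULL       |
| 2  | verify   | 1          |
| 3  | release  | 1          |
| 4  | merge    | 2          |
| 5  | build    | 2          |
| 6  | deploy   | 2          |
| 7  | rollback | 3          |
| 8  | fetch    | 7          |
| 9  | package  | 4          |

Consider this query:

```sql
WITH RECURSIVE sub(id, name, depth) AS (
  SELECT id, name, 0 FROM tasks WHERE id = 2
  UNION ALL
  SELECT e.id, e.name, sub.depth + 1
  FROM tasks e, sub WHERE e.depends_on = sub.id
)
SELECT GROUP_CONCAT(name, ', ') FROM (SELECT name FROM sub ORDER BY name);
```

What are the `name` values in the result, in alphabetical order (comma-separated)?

build, deploy, merge, package, verify

Base: id=2 (verify) at depth 0.
Iteration 1: rows with depends_on in {2} -> merge (id 4, depth 1), build (id 5, depth 1), deploy (id 6, depth 1).
Iteration 2: rows with depends_on in {4,5,6} -> package (id 9, depth 2).
Iteration 3: no rows with depends_on in {9}; recursion stops.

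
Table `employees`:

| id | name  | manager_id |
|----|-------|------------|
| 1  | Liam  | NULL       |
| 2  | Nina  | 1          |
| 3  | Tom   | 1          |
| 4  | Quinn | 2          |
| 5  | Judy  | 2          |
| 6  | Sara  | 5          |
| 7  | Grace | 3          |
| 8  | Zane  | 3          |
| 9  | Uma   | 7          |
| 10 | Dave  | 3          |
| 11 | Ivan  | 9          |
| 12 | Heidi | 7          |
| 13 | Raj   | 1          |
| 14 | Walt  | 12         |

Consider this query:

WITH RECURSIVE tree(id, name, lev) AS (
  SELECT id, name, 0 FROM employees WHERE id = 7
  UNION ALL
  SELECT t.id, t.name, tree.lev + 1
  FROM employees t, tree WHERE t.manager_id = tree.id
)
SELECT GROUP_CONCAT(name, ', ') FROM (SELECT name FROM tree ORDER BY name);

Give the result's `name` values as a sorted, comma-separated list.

Grace, Heidi, Ivan, Uma, Walt

Base: id=7 (Grace) at lev 0.
Iteration 1: rows with manager_id in {7} -> Uma (id 9, lev 1), Heidi (id 12, lev 1).
Iteration 2: rows with manager_id in {9,12} -> Ivan (id 11, lev 2), Walt (id 14, lev 2).
Iteration 3: no rows with manager_id in {11,14}; recursion stops.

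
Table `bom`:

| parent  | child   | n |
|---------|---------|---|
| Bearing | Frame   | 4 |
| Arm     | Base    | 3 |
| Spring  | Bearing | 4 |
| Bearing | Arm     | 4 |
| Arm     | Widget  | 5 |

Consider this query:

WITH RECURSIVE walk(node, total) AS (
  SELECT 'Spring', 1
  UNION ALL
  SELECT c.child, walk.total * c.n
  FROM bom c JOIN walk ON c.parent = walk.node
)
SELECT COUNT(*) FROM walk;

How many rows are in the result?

Base: (Spring, total=1).
Iteration 1: components of {Spring} -> Bearing = 1*4 = 4.
Iteration 2: components of {Bearing} -> Arm = 4*4 = 16, Frame = 4*4 = 16.
Iteration 3: components of {Arm,Frame} -> Base = 16*3 = 48, Widget = 16*5 = 80.
Iteration 4: no further components; recursion stops.
Total rows emitted: 6.

6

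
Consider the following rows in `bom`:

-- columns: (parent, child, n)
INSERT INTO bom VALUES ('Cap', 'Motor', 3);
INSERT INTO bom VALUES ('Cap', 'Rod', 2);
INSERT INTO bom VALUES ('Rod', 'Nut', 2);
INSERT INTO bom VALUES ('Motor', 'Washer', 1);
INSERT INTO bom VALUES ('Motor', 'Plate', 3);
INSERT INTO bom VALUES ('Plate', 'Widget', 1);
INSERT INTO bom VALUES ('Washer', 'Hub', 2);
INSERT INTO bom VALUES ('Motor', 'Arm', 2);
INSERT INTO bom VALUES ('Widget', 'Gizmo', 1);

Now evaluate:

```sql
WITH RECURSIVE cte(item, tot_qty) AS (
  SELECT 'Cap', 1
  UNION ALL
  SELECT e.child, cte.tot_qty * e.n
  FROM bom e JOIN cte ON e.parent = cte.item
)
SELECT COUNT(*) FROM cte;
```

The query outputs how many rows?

Base: (Cap, tot_qty=1).
Iteration 1: components of {Cap} -> Motor = 1*3 = 3, Rod = 1*2 = 2.
Iteration 2: components of {Motor,Rod} -> Arm = 3*2 = 6, Nut = 2*2 = 4, Plate = 3*3 = 9, Washer = 3*1 = 3.
Iteration 3: components of {Arm,Nut,Plate,Washer} -> Hub = 3*2 = 6, Widget = 9*1 = 9.
Iteration 4: components of {Hub,Widget} -> Gizmo = 9*1 = 9.
Iteration 5: no further components; recursion stops.
Total rows emitted: 10.

10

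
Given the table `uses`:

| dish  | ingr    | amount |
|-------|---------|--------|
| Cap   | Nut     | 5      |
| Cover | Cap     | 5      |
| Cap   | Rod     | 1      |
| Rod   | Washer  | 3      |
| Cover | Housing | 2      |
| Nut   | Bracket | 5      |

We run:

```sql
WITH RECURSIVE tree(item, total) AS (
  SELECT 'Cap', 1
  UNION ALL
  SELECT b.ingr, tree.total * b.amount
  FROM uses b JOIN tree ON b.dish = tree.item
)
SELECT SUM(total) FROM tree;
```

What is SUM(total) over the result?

35

Base: (Cap, total=1).
Iteration 1: components of {Cap} -> Nut = 1*5 = 5, Rod = 1*1 = 1.
Iteration 2: components of {Nut,Rod} -> Bracket = 5*5 = 25, Washer = 1*3 = 3.
Iteration 3: no further components; recursion stops.
SUM(total) = 1 + 5 + 1 + 25 + 3 = 35.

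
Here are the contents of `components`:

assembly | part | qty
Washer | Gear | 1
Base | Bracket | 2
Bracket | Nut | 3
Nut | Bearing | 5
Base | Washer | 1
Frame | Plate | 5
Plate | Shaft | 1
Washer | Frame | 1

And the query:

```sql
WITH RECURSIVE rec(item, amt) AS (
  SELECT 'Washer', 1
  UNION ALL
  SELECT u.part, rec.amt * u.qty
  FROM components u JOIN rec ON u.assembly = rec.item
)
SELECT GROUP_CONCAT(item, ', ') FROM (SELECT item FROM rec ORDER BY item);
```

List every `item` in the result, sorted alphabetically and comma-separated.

Frame, Gear, Plate, Shaft, Washer

Base: (Washer, amt=1).
Iteration 1: components of {Washer} -> Frame = 1*1 = 1, Gear = 1*1 = 1.
Iteration 2: components of {Frame,Gear} -> Plate = 1*5 = 5.
Iteration 3: components of {Plate} -> Shaft = 5*1 = 5.
Iteration 4: no further components; recursion stops.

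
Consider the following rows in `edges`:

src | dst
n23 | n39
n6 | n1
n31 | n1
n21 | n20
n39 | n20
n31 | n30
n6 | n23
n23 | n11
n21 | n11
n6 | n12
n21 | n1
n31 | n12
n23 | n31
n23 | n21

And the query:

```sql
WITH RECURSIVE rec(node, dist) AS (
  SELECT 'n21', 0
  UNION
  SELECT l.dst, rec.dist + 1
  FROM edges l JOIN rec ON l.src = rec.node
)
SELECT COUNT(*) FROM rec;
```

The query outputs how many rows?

Base: (n21, dist=0).
Iteration 1: edges from {n21} -> (n1, dist=1), (n11, dist=1), (n20, dist=1).
Iteration 2: no outgoing edges from {n1,n11,n20}; recursion stops.
Total rows emitted: 4.

4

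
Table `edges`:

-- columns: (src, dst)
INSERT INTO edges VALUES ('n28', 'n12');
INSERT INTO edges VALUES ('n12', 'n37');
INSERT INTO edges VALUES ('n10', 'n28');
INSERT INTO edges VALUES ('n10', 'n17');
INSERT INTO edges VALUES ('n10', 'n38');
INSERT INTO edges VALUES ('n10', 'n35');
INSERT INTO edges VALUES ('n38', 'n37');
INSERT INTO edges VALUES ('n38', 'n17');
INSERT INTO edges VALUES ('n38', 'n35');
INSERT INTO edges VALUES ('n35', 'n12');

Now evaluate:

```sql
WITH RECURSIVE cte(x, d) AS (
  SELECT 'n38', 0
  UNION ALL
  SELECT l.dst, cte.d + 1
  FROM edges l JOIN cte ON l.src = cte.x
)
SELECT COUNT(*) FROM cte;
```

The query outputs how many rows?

6

Base: (n38, d=0).
Iteration 1: edges from {n38} -> (n17, d=1), (n35, d=1), (n37, d=1).
Iteration 2: edges from {n17,n35,n37} -> (n12, d=2).
Iteration 3: edges from {n12} -> (n37, d=3).
Iteration 4: no outgoing edges from {n37}; recursion stops.
Total rows emitted: 6.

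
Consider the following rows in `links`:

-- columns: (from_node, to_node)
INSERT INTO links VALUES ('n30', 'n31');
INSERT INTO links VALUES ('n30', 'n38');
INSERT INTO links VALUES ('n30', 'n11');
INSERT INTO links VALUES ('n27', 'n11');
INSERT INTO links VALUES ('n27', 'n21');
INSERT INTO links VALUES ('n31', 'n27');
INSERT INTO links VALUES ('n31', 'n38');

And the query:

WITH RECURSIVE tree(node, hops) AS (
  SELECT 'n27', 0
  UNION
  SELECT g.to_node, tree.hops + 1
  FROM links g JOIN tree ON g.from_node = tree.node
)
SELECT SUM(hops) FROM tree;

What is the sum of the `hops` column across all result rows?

2

Base: (n27, hops=0).
Iteration 1: edges from {n27} -> (n11, hops=1), (n21, hops=1).
Iteration 2: no outgoing edges from {n11,n21}; recursion stops.
SUM(hops) = 0 + 1 + 1 = 2.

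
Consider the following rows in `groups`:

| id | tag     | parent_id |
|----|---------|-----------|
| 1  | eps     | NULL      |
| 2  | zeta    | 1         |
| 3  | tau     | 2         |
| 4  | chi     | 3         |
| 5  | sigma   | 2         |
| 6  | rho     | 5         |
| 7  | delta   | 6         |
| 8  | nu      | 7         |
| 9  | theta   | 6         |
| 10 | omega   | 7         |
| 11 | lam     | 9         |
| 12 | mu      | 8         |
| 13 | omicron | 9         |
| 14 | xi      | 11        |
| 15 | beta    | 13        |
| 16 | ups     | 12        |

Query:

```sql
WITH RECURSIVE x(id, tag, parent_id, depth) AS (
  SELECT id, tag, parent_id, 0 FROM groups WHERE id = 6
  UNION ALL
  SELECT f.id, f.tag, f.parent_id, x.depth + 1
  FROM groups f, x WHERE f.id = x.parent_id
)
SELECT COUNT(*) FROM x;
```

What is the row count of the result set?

Base: id=6 (rho), parent_id=5, depth 0.
Iteration 1: join on id=5 -> sigma (id 5, parent_id=2, depth 1).
Iteration 2: join on id=2 -> zeta (id 2, parent_id=1, depth 2).
Iteration 3: join on id=1 -> eps (id 1, parent_id=NULL, depth 3).
Iteration 4: parent_id is NULL; no match; recursion stops.
Total rows emitted: 4.

4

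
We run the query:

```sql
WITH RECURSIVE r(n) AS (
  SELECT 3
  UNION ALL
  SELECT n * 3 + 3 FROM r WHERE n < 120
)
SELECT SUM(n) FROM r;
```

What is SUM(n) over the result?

174

Base: n=3.
Iteration 1: 3 < 120 holds -> n = 3 * 3 + 3 = 12.
Iteration 2: 12 < 120 holds -> n = 12 * 3 + 3 = 39.
Iteration 3: 39 < 120 holds -> n = 39 * 3 + 3 = 120.
Iteration 4: 120 < 120 fails; recursion stops.
SUM(n) = 3 + 12 + 39 + 120 = 174.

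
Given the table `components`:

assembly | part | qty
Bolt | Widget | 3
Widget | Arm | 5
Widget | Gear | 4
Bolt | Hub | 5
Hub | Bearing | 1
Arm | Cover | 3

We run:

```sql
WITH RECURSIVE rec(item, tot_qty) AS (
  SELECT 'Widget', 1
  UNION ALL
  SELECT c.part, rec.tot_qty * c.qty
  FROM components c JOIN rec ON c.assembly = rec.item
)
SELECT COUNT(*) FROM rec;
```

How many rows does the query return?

Base: (Widget, tot_qty=1).
Iteration 1: components of {Widget} -> Arm = 1*5 = 5, Gear = 1*4 = 4.
Iteration 2: components of {Arm,Gear} -> Cover = 5*3 = 15.
Iteration 3: no further components; recursion stops.
Total rows emitted: 4.

4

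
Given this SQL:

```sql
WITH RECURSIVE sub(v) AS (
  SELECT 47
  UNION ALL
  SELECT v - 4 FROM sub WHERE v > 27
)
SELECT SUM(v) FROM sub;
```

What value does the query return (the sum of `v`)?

Base: v=47.
Iteration 1: 47 > 27 holds -> v = 47 - 4 = 43.
Iteration 2: 43 > 27 holds -> v = 43 - 4 = 39.
Iteration 3: 39 > 27 holds -> v = 39 - 4 = 35.
Iteration 4: 35 > 27 holds -> v = 35 - 4 = 31.
Iteration 5: 31 > 27 holds -> v = 31 - 4 = 27.
Iteration 6: 27 > 27 fails; recursion stops.
SUM(v) = 47 + 43 + 39 + 35 + 31 + 27 = 222.

222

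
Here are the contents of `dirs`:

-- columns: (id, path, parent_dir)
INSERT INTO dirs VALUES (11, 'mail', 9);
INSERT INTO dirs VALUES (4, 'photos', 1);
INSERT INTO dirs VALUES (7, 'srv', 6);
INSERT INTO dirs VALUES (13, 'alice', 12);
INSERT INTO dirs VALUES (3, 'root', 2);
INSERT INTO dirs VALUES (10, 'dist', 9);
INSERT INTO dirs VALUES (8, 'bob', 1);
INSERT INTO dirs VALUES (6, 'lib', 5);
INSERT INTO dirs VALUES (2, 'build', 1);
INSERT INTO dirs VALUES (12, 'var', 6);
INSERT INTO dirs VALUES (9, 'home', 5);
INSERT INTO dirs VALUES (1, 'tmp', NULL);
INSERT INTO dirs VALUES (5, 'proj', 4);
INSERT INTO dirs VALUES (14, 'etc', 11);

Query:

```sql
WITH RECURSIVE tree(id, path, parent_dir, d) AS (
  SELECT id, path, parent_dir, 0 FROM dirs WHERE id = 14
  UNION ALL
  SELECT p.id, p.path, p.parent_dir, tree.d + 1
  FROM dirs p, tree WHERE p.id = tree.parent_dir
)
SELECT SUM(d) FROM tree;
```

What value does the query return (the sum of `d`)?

Base: id=14 (etc), parent_dir=11, d 0.
Iteration 1: join on id=11 -> mail (id 11, parent_dir=9, d 1).
Iteration 2: join on id=9 -> home (id 9, parent_dir=5, d 2).
Iteration 3: join on id=5 -> proj (id 5, parent_dir=4, d 3).
Iteration 4: join on id=4 -> photos (id 4, parent_dir=1, d 4).
Iteration 5: join on id=1 -> tmp (id 1, parent_dir=NULL, d 5).
Iteration 6: parent_dir is NULL; no match; recursion stops.
SUM(d) = 0 + 1 + 2 + 3 + 4 + 5 = 15.

15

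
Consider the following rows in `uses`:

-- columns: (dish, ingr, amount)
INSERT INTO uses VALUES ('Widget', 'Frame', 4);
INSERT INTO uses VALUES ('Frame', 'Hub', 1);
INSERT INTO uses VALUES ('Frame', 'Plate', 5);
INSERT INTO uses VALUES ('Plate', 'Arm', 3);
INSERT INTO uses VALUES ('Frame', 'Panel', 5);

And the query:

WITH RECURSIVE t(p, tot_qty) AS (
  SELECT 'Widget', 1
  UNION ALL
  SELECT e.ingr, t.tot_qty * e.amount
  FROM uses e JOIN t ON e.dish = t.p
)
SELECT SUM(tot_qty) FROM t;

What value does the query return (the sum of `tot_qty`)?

109

Base: (Widget, tot_qty=1).
Iteration 1: components of {Widget} -> Frame = 1*4 = 4.
Iteration 2: components of {Frame} -> Hub = 4*1 = 4, Panel = 4*5 = 20, Plate = 4*5 = 20.
Iteration 3: components of {Hub,Panel,Plate} -> Arm = 20*3 = 60.
Iteration 4: no further components; recursion stops.
SUM(tot_qty) = 1 + 4 + 4 + 20 + 20 + 60 = 109.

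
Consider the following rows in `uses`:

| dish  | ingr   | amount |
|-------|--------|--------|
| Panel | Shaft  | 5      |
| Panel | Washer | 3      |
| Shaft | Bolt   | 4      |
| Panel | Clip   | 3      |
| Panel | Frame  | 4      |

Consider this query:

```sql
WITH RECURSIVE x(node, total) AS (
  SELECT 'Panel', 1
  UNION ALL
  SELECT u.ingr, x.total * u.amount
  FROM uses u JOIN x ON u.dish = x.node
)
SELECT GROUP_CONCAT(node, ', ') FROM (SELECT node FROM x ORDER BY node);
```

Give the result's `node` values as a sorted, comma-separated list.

Bolt, Clip, Frame, Panel, Shaft, Washer

Base: (Panel, total=1).
Iteration 1: components of {Panel} -> Clip = 1*3 = 3, Frame = 1*4 = 4, Shaft = 1*5 = 5, Washer = 1*3 = 3.
Iteration 2: components of {Clip,Frame,Shaft,Washer} -> Bolt = 5*4 = 20.
Iteration 3: no further components; recursion stops.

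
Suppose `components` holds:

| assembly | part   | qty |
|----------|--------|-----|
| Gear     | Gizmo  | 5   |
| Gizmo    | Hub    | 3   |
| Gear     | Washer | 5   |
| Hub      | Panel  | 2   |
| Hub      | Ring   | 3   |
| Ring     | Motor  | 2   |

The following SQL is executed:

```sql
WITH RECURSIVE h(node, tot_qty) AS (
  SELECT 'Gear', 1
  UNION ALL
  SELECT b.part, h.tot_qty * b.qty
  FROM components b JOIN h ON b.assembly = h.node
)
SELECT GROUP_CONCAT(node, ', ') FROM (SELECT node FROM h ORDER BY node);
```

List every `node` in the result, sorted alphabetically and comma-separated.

Base: (Gear, tot_qty=1).
Iteration 1: components of {Gear} -> Gizmo = 1*5 = 5, Washer = 1*5 = 5.
Iteration 2: components of {Gizmo,Washer} -> Hub = 5*3 = 15.
Iteration 3: components of {Hub} -> Panel = 15*2 = 30, Ring = 15*3 = 45.
Iteration 4: components of {Panel,Ring} -> Motor = 45*2 = 90.
Iteration 5: no further components; recursion stops.

Gear, Gizmo, Hub, Motor, Panel, Ring, Washer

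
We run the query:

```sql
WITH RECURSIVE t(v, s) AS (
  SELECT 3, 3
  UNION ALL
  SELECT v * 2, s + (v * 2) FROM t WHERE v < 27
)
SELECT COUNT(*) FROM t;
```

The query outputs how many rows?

Base: v=3, s=3.
Iteration 1: 3 < 27 holds -> v = 3 * 2 = 6, s = 3 + 6 = 9.
Iteration 2: 6 < 27 holds -> v = 6 * 2 = 12, s = 9 + 12 = 21.
Iteration 3: 12 < 27 holds -> v = 12 * 2 = 24, s = 21 + 24 = 45.
Iteration 4: 24 < 27 holds -> v = 24 * 2 = 48, s = 45 + 48 = 93.
Iteration 5: 48 < 27 fails; recursion stops.
Total rows emitted: 5.

5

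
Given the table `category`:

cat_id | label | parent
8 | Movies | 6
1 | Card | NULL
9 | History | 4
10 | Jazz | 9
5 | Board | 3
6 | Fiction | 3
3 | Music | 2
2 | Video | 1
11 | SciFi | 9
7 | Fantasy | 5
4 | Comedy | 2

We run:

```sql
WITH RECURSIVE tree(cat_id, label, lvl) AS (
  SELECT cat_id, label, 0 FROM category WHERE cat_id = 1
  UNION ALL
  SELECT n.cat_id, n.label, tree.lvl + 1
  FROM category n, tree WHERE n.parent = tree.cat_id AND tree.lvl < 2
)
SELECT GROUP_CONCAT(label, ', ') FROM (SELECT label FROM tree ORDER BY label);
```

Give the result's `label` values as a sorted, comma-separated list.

Base: cat_id=1 (Card) at lvl 0.
Iteration 1: rows with parent in {1} -> Video (id 2, lvl 1).
Iteration 2: rows with parent in {2} -> Music (id 3, lvl 2), Comedy (id 4, lvl 2).
Iteration 3: lvl < 2 fails for all current rows; recursion stops.

Card, Comedy, Music, Video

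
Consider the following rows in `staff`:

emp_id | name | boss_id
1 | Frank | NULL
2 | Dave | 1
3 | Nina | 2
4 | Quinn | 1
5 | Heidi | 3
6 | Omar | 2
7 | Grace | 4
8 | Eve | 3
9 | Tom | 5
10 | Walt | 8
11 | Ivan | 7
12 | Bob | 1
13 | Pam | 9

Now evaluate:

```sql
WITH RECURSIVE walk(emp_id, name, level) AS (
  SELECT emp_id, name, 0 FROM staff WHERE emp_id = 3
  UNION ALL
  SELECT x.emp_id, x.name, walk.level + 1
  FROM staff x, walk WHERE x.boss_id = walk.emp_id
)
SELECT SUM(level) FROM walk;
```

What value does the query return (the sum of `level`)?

9

Base: emp_id=3 (Nina) at level 0.
Iteration 1: rows with boss_id in {3} -> Heidi (id 5, level 1), Eve (id 8, level 1).
Iteration 2: rows with boss_id in {5,8} -> Tom (id 9, level 2), Walt (id 10, level 2).
Iteration 3: rows with boss_id in {9,10} -> Pam (id 13, level 3).
Iteration 4: no rows with boss_id in {13}; recursion stops.
SUM(level) = 0 + 1 + 1 + 2 + 2 + 3 = 9.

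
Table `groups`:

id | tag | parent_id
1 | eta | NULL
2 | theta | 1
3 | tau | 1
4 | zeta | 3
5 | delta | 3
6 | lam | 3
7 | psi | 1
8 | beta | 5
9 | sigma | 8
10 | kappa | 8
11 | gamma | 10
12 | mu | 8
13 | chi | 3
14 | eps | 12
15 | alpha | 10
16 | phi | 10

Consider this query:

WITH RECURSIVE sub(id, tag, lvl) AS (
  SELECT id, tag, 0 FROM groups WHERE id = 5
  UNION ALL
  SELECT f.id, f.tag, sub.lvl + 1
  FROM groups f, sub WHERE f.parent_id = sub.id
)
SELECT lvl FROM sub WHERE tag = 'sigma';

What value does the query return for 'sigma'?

2

Base: id=5 (delta) at lvl 0.
Iteration 1: rows with parent_id in {5} -> beta (id 8, lvl 1).
Iteration 2: rows with parent_id in {8} -> sigma (id 9, lvl 2), kappa (id 10, lvl 2), mu (id 12, lvl 2).
Iteration 3: rows with parent_id in {9,10,12} -> gamma (id 11, lvl 3), eps (id 14, lvl 3), alpha (id 15, lvl 3), phi (id 16, lvl 3).
Iteration 4: no rows with parent_id in {11,14,15,16}; recursion stops.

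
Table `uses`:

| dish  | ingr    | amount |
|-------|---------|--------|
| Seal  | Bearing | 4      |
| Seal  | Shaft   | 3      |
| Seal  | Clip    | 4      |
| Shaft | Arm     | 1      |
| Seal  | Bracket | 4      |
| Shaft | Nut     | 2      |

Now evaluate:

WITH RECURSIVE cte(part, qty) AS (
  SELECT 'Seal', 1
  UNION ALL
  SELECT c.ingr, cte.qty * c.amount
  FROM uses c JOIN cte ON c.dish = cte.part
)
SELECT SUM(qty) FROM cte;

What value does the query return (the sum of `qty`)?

Base: (Seal, qty=1).
Iteration 1: components of {Seal} -> Bearing = 1*4 = 4, Bracket = 1*4 = 4, Clip = 1*4 = 4, Shaft = 1*3 = 3.
Iteration 2: components of {Bearing,Bracket,Clip,Shaft} -> Arm = 3*1 = 3, Nut = 3*2 = 6.
Iteration 3: no further components; recursion stops.
SUM(qty) = 1 + 4 + 4 + 3 + 4 + 3 + 6 = 25.

25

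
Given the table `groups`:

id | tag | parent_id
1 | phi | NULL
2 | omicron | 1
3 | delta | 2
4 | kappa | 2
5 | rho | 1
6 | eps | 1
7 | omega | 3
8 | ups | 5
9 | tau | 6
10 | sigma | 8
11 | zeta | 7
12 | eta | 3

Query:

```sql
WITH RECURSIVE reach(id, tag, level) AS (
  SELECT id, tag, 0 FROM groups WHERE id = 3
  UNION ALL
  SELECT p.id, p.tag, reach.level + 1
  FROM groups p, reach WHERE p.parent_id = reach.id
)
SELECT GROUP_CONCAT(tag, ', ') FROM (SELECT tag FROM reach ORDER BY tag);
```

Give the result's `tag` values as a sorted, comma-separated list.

delta, eta, omega, zeta

Base: id=3 (delta) at level 0.
Iteration 1: rows with parent_id in {3} -> omega (id 7, level 1), eta (id 12, level 1).
Iteration 2: rows with parent_id in {7,12} -> zeta (id 11, level 2).
Iteration 3: no rows with parent_id in {11}; recursion stops.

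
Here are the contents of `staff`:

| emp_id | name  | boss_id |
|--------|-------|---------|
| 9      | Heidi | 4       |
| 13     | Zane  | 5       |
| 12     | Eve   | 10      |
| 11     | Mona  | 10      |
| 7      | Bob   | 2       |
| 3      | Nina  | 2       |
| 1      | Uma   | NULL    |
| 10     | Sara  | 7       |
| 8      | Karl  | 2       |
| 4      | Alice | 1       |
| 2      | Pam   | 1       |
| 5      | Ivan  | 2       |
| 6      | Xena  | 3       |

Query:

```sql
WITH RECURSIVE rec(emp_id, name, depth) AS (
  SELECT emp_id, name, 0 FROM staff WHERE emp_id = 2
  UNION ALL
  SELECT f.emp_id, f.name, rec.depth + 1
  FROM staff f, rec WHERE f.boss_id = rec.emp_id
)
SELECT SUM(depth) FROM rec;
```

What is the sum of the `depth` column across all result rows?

16

Base: emp_id=2 (Pam) at depth 0.
Iteration 1: rows with boss_id in {2} -> Nina (id 3, depth 1), Ivan (id 5, depth 1), Bob (id 7, depth 1), Karl (id 8, depth 1).
Iteration 2: rows with boss_id in {3,5,7,8} -> Xena (id 6, depth 2), Sara (id 10, depth 2), Zane (id 13, depth 2).
Iteration 3: rows with boss_id in {6,10,13} -> Mona (id 11, depth 3), Eve (id 12, depth 3).
Iteration 4: no rows with boss_id in {11,12}; recursion stops.
SUM(depth) = 0 + 1 + 1 + 1 + 1 + 2 + 2 + 2 + 3 + 3 = 16.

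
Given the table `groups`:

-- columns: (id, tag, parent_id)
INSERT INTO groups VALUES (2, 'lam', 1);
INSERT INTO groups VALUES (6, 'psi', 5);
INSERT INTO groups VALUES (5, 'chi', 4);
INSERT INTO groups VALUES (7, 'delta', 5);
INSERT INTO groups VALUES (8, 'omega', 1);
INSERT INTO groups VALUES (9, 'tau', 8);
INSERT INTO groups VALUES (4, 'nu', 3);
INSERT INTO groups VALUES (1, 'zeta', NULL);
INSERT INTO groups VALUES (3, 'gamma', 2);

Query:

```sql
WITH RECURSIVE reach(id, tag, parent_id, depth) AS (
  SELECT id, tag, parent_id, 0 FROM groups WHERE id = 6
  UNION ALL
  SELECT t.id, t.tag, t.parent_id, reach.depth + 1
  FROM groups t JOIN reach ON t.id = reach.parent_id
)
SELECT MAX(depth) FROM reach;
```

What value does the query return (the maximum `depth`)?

5

Base: id=6 (psi), parent_id=5, depth 0.
Iteration 1: join on id=5 -> chi (id 5, parent_id=4, depth 1).
Iteration 2: join on id=4 -> nu (id 4, parent_id=3, depth 2).
Iteration 3: join on id=3 -> gamma (id 3, parent_id=2, depth 3).
Iteration 4: join on id=2 -> lam (id 2, parent_id=1, depth 4).
Iteration 5: join on id=1 -> zeta (id 1, parent_id=NULL, depth 5).
Iteration 6: parent_id is NULL; no match; recursion stops.
depth values: 0, 1, 2, 3, 4, 5; the maximum is 5.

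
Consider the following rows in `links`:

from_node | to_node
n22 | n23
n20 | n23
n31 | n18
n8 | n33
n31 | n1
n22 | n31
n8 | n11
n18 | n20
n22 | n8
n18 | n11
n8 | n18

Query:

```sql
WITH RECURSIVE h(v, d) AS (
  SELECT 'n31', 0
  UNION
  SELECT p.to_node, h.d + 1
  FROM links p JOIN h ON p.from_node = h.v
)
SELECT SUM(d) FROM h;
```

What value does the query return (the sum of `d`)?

Base: (n31, d=0).
Iteration 1: edges from {n31} -> (n1, d=1), (n18, d=1).
Iteration 2: edges from {n1,n18} -> (n11, d=2), (n20, d=2).
Iteration 3: edges from {n11,n20} -> (n23, d=3).
Iteration 4: no outgoing edges from {n23}; recursion stops.
SUM(d) = 0 + 1 + 1 + 2 + 2 + 3 = 9.

9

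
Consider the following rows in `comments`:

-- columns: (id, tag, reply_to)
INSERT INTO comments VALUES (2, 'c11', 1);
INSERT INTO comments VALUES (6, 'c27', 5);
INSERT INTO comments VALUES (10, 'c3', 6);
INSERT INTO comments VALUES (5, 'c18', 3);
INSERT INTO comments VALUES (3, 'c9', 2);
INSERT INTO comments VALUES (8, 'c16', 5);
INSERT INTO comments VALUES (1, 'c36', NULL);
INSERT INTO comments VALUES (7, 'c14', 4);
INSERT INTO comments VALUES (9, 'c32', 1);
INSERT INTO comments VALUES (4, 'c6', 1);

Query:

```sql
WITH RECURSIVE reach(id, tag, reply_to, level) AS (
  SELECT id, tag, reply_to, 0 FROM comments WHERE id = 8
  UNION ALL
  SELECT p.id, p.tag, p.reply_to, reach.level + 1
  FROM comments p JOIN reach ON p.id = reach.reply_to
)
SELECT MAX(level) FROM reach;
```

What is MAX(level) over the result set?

Base: id=8 (c16), reply_to=5, level 0.
Iteration 1: join on id=5 -> c18 (id 5, reply_to=3, level 1).
Iteration 2: join on id=3 -> c9 (id 3, reply_to=2, level 2).
Iteration 3: join on id=2 -> c11 (id 2, reply_to=1, level 3).
Iteration 4: join on id=1 -> c36 (id 1, reply_to=NULL, level 4).
Iteration 5: reply_to is NULL; no match; recursion stops.
level values: 0, 1, 2, 3, 4; the maximum is 4.

4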